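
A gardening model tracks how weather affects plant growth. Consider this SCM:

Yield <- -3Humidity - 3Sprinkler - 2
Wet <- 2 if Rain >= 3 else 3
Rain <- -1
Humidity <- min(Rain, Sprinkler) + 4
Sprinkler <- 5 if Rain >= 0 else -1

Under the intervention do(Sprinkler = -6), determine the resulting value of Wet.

3

The intervention breaks the incoming arrows to Sprinkler: Sprinkler <- 5 if Rain >= 0 else -1 no longer applies, and Sprinkler = -6.
Since Wet is not a descendant of the intervened variable, it is unaffected.
Wet = 2 if Rain >= 3 else 3  [with Rain=-1]  = 3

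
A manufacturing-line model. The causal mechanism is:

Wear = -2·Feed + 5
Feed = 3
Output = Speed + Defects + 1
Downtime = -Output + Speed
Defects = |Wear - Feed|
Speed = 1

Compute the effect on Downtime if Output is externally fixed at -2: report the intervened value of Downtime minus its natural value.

The intervention breaks the incoming arrows to Output: Output = Speed + Defects + 1 no longer applies, and Output = -2.
Downtime = -Output + Speed  [with Output=-2, Speed=1]  = 3
Without intervention: Wear = -2·Feed + 5  [with Feed=3]  = -1; Defects = |Wear - Feed|  [with Wear=-1, Feed=3]  = 4; Output = Speed + Defects + 1  [with Speed=1, Defects=4]  = 6; Downtime = -Output + Speed  [with Output=6, Speed=1]  = -5.
Change = 3 − (-5) = 8.

8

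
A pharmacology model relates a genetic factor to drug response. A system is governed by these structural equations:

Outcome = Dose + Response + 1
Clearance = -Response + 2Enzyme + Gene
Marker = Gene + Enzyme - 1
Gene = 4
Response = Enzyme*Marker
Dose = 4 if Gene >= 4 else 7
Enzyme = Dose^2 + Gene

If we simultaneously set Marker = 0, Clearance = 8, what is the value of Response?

0

Setting Marker = 0, Clearance = 8 by intervention discards those variables' equations.
Dose = 4 if Gene >= 4 else 7  [with Gene=4]  = 4
Enzyme = Dose^2 + Gene  [with Dose=4, Gene=4]  = 20
Response = Enzyme*Marker  [with Enzyme=20, Marker=0]  = 0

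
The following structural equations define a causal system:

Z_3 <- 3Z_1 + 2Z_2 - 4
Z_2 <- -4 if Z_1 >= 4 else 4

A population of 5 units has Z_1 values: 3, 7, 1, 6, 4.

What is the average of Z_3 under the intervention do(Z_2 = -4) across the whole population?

Every unit gets Z_2=-4 under the intervention. Z_3 values become -3, 9, -9, 6, 0; E[Z_3|do(Z_2=-4)] = 0.6.

0.6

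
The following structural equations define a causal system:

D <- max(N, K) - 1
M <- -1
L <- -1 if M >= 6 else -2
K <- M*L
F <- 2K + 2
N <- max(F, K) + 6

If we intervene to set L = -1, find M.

Under do(L=-1), the mechanism L <- -1 if M >= 6 else -2 is discarded; L is fixed at -1.
M is not downstream of the intervention, so its value is determined by the original equations.

-1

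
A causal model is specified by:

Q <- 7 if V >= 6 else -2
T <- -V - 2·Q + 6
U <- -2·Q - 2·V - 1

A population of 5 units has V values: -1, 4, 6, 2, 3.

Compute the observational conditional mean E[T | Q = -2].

Observing Q=-2 restricts to units where Q's equation naturally yields -2: V ∈ {-1, 4, 2, 3}. In that subpopulation T = 11, 6, 8, 7, mean 8.

8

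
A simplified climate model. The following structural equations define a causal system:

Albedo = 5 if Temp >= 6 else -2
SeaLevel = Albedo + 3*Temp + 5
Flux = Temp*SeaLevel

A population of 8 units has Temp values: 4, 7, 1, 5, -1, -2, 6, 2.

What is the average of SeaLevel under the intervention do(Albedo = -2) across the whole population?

do(Albedo=-2) breaks Albedo's dependence on Temp. With Albedo=-2 fixed, SeaLevel across the units is 15, 24, 6, 18, 0, -3, 21, 9, mean 11.25.

11.25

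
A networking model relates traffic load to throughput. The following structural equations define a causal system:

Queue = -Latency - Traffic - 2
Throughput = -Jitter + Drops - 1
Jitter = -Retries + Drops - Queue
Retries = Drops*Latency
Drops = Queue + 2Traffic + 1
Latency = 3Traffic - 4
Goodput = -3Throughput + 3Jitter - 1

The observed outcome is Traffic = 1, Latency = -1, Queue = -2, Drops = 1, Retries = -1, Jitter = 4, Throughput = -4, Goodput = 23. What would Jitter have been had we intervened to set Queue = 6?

The intervention breaks the incoming arrows to Queue: Queue = -Latency - Traffic - 2 no longer applies, and Queue = 6.
Latency = 3Traffic - 4  [with Traffic=1]  = -1
Drops = Queue + 2Traffic + 1  [with Queue=6, Traffic=1]  = 9
Retries = Drops*Latency  [with Drops=9, Latency=-1]  = -9
Jitter = -Retries + Drops - Queue  [with Retries=-9, Drops=9, Queue=6]  = 12

12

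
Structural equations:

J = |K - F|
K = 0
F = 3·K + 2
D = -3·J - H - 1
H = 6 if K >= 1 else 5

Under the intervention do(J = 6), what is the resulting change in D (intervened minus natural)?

Intervening sets J = 6 and removes its equation (J = |K - F|).
H = 6 if K >= 1 else 5  [with K=0]  = 5
D = -3·J - H - 1  [with J=6, H=5]  = -24
Without intervention: F = 3·K + 2  [with K=0]  = 2; H = 6 if K >= 1 else 5  [with K=0]  = 5; J = |K - F|  [with K=0, F=2]  = 2; D = -3·J - H - 1  [with J=2, H=5]  = -12.
Change = -24 − (-12) = -12.

-12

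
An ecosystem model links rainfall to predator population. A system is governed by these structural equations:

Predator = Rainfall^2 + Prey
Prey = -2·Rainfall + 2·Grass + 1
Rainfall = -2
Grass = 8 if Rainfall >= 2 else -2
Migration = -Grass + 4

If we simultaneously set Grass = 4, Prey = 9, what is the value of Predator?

Setting Grass = 4, Prey = 9 by intervention discards those variables' equations.
Predator = Rainfall^2 + Prey  [with Rainfall=-2, Prey=9]  = 13

13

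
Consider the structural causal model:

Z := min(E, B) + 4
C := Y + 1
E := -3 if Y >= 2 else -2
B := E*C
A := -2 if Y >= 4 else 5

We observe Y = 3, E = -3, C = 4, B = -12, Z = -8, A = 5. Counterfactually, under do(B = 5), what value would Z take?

1

Intervening sets B = 5 and removes its equation (B := E*C).
E = -3 if Y >= 2 else -2  [with Y=3]  = -3
Z = min(E, B) + 4  [with E=-3, B=5]  = 1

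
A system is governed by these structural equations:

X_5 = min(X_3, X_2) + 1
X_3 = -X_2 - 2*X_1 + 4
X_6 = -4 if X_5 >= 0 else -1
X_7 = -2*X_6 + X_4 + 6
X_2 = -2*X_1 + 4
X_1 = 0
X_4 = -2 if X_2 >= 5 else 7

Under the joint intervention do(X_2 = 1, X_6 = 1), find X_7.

11

Setting X_2 = 1, X_6 = 1 by intervention discards those variables' equations.
X_4 = -2 if X_2 >= 5 else 7  [with X_2=1]  = 7
X_7 = -2*X_6 + X_4 + 6  [with X_6=1, X_4=7]  = 11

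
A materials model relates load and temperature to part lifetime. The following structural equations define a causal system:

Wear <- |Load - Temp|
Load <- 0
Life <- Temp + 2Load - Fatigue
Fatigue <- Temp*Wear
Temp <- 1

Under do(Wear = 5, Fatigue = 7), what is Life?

Setting Wear = 5, Fatigue = 7 by intervention discards those variables' equations.
Life = Temp + 2Load - Fatigue  [with Temp=1, Load=0, Fatigue=7]  = -6

-6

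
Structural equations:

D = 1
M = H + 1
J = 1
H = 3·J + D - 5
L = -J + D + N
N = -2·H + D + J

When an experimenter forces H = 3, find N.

-4

The intervention breaks the incoming arrows to H: H = 3·J + D - 5 no longer applies, and H = 3.
N = -2·H + D + J  [with H=3, D=1, J=1]  = -4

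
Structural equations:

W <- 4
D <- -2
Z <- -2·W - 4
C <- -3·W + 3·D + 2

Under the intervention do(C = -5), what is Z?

Under do(C=-5), the mechanism C <- -3·W + 3·D + 2 is discarded; C is fixed at -5.
Since Z is not a descendant of the intervened variable, it is unaffected.
Z = -2·W - 4  [with W=4]  = -12

-12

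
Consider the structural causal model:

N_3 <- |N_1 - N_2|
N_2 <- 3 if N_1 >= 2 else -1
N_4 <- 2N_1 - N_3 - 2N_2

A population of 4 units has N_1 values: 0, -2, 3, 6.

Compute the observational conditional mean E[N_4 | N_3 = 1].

-1

E[N_4|N_3=1] averages over only the 2 units with N_3=1 (N_1 = 0, -2): N_4 = 1, -3, mean -1.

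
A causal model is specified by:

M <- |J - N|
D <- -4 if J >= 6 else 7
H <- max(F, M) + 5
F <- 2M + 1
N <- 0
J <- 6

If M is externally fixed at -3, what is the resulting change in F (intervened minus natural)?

The intervention breaks the incoming arrows to M: M <- |J - N| no longer applies, and M = -3.
F = 2M + 1  [with M=-3]  = -5
Without intervention: M = |J - N|  [with J=6, N=0]  = 6; F = 2M + 1  [with M=6]  = 13.
Change = -5 − 13 = -18.

-18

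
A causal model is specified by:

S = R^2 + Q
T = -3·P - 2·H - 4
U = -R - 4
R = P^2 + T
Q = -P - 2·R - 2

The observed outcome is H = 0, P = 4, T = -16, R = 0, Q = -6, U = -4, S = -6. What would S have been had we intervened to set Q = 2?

2

Under do(Q=2), the mechanism Q = -P - 2·R - 2 is discarded; Q is fixed at 2.
T = -3·P - 2·H - 4  [with P=4, H=0]  = -16
R = P^2 + T  [with P=4, T=-16]  = 0
S = R^2 + Q  [with R=0, Q=2]  = 2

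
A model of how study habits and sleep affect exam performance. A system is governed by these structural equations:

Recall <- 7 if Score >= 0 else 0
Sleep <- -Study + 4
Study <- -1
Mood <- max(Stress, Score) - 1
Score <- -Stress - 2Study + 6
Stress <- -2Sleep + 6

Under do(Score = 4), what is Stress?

Under do(Score=4), the mechanism Score <- -Stress - 2Study + 6 is discarded; Score is fixed at 4.
Since Stress is not a descendant of the intervened variable, it is unaffected.
Sleep = -Study + 4  [with Study=-1]  = 5
Stress = -2Sleep + 6  [with Sleep=5]  = -4

-4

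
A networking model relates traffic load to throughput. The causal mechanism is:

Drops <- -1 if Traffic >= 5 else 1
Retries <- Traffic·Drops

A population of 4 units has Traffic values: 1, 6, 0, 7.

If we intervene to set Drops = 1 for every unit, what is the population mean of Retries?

The intervention sets Drops=1 in all 4 units regardless of Traffic. Recomputing Retries per unit gives 1, 6, 0, 7; average 3.5.

3.5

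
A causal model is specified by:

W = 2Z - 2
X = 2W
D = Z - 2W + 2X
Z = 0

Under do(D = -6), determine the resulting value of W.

The intervention breaks the incoming arrows to D: D = Z - 2W + 2X no longer applies, and D = -6.
Since W is not a descendant of the intervened variable, it is unaffected.
W = 2Z - 2  [with Z=0]  = -2

-2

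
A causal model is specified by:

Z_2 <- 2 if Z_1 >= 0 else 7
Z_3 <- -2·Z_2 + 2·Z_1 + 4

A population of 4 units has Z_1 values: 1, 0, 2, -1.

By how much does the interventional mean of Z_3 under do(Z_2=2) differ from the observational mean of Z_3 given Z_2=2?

-1

do(Z_2=2) breaks Z_2's dependence on Z_1. With Z_2=2 fixed, Z_3 across the units is 2, 0, 4, -2, mean 1.
E[Z_3|Z_2=2] averages over only the 3 units with Z_2=2 (Z_1 = 1, 0, 2): Z_3 = 2, 0, 4, mean 2.
Difference = 1 − 2 = -1.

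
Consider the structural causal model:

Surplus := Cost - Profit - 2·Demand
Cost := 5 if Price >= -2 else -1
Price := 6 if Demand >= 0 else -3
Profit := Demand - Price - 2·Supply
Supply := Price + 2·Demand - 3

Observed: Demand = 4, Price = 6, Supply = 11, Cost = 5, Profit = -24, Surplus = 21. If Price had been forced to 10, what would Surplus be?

Under do(Price=10), the mechanism Price := 6 if Demand >= 0 else -3 is discarded; Price is fixed at 10.
Supply = Price + 2·Demand - 3  [with Price=10, Demand=4]  = 15
Cost = 5 if Price >= -2 else -1  [with Price=10]  = 5
Profit = Demand - Price - 2·Supply  [with Demand=4, Price=10, Supply=15]  = -36
Surplus = Cost - Profit - 2·Demand  [with Cost=5, Profit=-36, Demand=4]  = 33

33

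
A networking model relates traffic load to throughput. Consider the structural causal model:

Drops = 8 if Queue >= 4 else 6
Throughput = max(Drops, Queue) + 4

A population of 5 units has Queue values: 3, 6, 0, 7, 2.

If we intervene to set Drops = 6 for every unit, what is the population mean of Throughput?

The intervention sets Drops=6 in all 5 units regardless of Queue. Recomputing Throughput per unit gives 10, 10, 10, 11, 10; average 10.2.

10.2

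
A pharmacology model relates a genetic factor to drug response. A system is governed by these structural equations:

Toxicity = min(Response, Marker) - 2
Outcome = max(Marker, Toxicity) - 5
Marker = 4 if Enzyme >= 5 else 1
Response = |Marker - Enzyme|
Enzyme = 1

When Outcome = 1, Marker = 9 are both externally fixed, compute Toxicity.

Setting Outcome = 1, Marker = 9 by intervention discards those variables' equations.
Response = |Marker - Enzyme|  [with Marker=9, Enzyme=1]  = 8
Toxicity = min(Response, Marker) - 2  [with Response=8, Marker=9]  = 6

6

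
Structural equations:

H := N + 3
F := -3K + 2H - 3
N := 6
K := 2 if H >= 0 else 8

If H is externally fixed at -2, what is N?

Under do(H=-2), the mechanism H := N + 3 is discarded; H is fixed at -2.
N is not downstream of the intervention, so its value is determined by the original equations.

6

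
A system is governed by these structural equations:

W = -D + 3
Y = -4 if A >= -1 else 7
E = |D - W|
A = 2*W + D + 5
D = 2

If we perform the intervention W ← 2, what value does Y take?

do(W=2) replaces the equation W = -D + 3 with the constant W = 2.
A = 2*W + D + 5  [with W=2, D=2]  = 11
Y = -4 if A >= -1 else 7  [with A=11]  = -4

-4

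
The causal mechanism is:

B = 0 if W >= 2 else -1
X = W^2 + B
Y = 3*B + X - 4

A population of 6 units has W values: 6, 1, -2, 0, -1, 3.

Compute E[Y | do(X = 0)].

-6

Every unit gets X=0 under the intervention. Y values become -4, -7, -7, -7, -7, -4; E[Y|do(X=0)] = -6.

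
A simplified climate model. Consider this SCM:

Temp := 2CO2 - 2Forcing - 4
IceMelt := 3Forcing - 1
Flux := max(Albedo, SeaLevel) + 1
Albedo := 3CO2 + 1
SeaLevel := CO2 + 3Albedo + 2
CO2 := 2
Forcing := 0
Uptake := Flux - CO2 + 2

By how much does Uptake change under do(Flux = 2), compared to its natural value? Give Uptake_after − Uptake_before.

-24

do(Flux=2) replaces the equation Flux := max(Albedo, SeaLevel) + 1 with the constant Flux = 2.
Uptake = Flux - CO2 + 2  [with Flux=2, CO2=2]  = 2
Without intervention: Albedo = 3CO2 + 1  [with CO2=2]  = 7; SeaLevel = CO2 + 3Albedo + 2  [with CO2=2, Albedo=7]  = 25; Flux = max(Albedo, SeaLevel) + 1  [with Albedo=7, SeaLevel=25]  = 26; Uptake = Flux - CO2 + 2  [with Flux=26, CO2=2]  = 26.
Change = 2 − 26 = -24.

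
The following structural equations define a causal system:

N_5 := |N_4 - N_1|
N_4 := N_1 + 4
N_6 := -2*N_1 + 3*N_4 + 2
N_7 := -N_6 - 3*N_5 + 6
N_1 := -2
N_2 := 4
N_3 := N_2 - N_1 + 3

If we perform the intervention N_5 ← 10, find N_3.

9

do(N_5=10) replaces the equation N_5 := |N_4 - N_1| with the constant N_5 = 10.
N_3 is not downstream of the intervention, so its value is determined by the original equations.
N_3 = N_2 - N_1 + 3  [with N_2=4, N_1=-2]  = 9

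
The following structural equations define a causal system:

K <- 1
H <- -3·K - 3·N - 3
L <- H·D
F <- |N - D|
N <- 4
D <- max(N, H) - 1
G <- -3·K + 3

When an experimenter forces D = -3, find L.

54

Intervening sets D = -3 and removes its equation (D <- max(N, H) - 1).
H = -3·K - 3·N - 3  [with K=1, N=4]  = -18
L = H·D  [with H=-18, D=-3]  = 54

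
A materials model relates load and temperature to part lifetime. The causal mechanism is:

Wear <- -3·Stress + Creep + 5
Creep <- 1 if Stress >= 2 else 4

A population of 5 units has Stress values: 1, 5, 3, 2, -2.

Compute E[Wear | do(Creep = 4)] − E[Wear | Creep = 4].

do(Creep=4) breaks Creep's dependence on Stress. With Creep=4 fixed, Wear across the units is 6, -6, 0, 3, 15, mean 3.6.
E[Wear|Creep=4] averages over only the 2 units with Creep=4 (Stress = 1, -2): Wear = 6, 15, mean 10.5.
Difference = 3.6 − 10.5 = -6.9.

-6.9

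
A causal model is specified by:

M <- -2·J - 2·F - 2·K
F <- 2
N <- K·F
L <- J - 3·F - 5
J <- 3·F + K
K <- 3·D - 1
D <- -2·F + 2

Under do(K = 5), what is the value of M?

The intervention breaks the incoming arrows to K: K <- 3·D - 1 no longer applies, and K = 5.
J = 3·F + K  [with F=2, K=5]  = 11
M = -2·J - 2·F - 2·K  [with J=11, F=2, K=5]  = -36

-36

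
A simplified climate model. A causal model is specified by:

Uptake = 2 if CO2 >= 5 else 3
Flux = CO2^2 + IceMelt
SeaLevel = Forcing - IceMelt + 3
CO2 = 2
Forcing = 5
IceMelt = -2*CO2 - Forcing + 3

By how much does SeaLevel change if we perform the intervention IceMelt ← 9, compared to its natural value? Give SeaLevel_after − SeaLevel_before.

-15

The intervention breaks the incoming arrows to IceMelt: IceMelt = -2*CO2 - Forcing + 3 no longer applies, and IceMelt = 9.
SeaLevel = Forcing - IceMelt + 3  [with Forcing=5, IceMelt=9]  = -1
Without intervention: IceMelt = -2*CO2 - Forcing + 3  [with CO2=2, Forcing=5]  = -6; SeaLevel = Forcing - IceMelt + 3  [with Forcing=5, IceMelt=-6]  = 14.
Change = -1 − 14 = -15.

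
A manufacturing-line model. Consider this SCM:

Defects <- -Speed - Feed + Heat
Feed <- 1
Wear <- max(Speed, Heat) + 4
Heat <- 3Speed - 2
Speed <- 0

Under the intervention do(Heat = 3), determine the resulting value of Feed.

1

Under do(Heat=3), the mechanism Heat <- 3Speed - 2 is discarded; Heat is fixed at 3.
Since Feed is not a descendant of the intervened variable, it is unaffected.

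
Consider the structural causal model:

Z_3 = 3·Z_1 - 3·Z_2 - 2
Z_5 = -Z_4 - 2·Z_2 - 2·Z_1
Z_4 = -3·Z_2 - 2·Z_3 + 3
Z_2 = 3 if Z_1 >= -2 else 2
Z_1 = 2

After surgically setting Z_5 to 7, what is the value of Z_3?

do(Z_5=7) replaces the equation Z_5 = -Z_4 - 2·Z_2 - 2·Z_1 with the constant Z_5 = 7.
Z_3 is not downstream of the intervention, so its value is determined by the original equations.
Z_2 = 3 if Z_1 >= -2 else 2  [with Z_1=2]  = 3
Z_3 = 3·Z_1 - 3·Z_2 - 2  [with Z_1=2, Z_2=3]  = -5

-5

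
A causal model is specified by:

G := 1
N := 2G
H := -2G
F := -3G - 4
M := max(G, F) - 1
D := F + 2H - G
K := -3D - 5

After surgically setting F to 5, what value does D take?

0

Under do(F=5), the mechanism F := -3G - 4 is discarded; F is fixed at 5.
H = -2G  [with G=1]  = -2
D = F + 2H - G  [with F=5, H=-2, G=1]  = 0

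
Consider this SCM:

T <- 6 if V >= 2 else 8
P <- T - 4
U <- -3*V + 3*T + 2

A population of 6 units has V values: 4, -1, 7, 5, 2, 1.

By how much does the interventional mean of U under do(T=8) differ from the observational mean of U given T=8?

Under do(T=8), T's equation is replaced by T=8 for every unit. Per-unit U: 14, 29, 5, 11, 20, 23. Mean = 17.
Observing T=8 restricts to units where T's equation naturally yields 8: V ∈ {-1, 1}. In that subpopulation U = 29, 23, mean 26.
Difference = 17 − 26 = -9.

-9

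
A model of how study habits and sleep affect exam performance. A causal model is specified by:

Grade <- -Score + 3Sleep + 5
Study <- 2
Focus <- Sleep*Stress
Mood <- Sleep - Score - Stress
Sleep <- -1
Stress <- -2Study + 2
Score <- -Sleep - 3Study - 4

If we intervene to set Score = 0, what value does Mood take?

The intervention breaks the incoming arrows to Score: Score <- -Sleep - 3Study - 4 no longer applies, and Score = 0.
Stress = -2Study + 2  [with Study=2]  = -2
Mood = Sleep - Score - Stress  [with Sleep=-1, Score=0, Stress=-2]  = 1

1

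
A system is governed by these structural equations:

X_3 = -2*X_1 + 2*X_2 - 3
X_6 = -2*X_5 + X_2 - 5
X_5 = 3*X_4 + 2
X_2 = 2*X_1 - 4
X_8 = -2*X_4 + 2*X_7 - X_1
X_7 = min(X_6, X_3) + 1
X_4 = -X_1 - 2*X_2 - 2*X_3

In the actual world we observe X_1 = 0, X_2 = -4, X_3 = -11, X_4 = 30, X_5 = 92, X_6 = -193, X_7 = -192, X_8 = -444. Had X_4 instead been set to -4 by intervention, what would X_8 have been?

do(X_4=-4) replaces the equation X_4 = -X_1 - 2*X_2 - 2*X_3 with the constant X_4 = -4.
X_2 = 2*X_1 - 4  [with X_1=0]  = -4
X_3 = -2*X_1 + 2*X_2 - 3  [with X_1=0, X_2=-4]  = -11
X_5 = 3*X_4 + 2  [with X_4=-4]  = -10
X_6 = -2*X_5 + X_2 - 5  [with X_5=-10, X_2=-4]  = 11
X_7 = min(X_6, X_3) + 1  [with X_6=11, X_3=-11]  = -10
X_8 = -2*X_4 + 2*X_7 - X_1  [with X_4=-4, X_7=-10, X_1=0]  = -12

-12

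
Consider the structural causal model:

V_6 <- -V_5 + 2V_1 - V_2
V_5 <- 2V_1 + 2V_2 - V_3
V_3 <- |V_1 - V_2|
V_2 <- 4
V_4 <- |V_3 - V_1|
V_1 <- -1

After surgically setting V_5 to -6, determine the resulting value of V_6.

The intervention breaks the incoming arrows to V_5: V_5 <- 2V_1 + 2V_2 - V_3 no longer applies, and V_5 = -6.
V_6 = -V_5 + 2V_1 - V_2  [with V_5=-6, V_1=-1, V_2=4]  = 0

0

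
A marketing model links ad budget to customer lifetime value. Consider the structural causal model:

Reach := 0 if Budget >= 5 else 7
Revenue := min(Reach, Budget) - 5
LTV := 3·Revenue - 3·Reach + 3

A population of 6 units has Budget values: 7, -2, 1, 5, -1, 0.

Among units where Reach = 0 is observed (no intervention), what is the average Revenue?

-5

Conditioning on Reach=0 selects the 2 unit(s) with Budget ∈ {7, 5}. Their Revenue values: -5, -5. Mean = -5.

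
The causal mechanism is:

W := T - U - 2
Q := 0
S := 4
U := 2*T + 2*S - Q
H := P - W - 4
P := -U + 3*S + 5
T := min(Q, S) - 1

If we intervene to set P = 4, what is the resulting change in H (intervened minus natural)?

-7

Intervening sets P = 4 and removes its equation (P := -U + 3*S + 5).
T = min(Q, S) - 1  [with Q=0, S=4]  = -1
U = 2*T + 2*S - Q  [with T=-1, S=4, Q=0]  = 6
W = T - U - 2  [with T=-1, U=6]  = -9
H = P - W - 4  [with P=4, W=-9]  = 9
Without intervention: T = min(Q, S) - 1  [with Q=0, S=4]  = -1; U = 2*T + 2*S - Q  [with T=-1, S=4, Q=0]  = 6; W = T - U - 2  [with T=-1, U=6]  = -9; P = -U + 3*S + 5  [with U=6, S=4]  = 11; H = P - W - 4  [with P=11, W=-9]  = 16.
Change = 9 − 16 = -7.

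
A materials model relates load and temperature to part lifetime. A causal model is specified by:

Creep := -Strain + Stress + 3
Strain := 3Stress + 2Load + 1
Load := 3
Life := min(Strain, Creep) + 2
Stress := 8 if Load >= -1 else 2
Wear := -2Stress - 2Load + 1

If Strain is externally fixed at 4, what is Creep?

7

The intervention breaks the incoming arrows to Strain: Strain := 3Stress + 2Load + 1 no longer applies, and Strain = 4.
Stress = 8 if Load >= -1 else 2  [with Load=3]  = 8
Creep = -Strain + Stress + 3  [with Strain=4, Stress=8]  = 7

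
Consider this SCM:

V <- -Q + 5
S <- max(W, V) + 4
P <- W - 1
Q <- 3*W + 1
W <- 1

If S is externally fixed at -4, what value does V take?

1

do(S=-4) replaces the equation S <- max(W, V) + 4 with the constant S = -4.
V is not downstream of the intervention, so its value is determined by the original equations.
Q = 3*W + 1  [with W=1]  = 4
V = -Q + 5  [with Q=4]  = 1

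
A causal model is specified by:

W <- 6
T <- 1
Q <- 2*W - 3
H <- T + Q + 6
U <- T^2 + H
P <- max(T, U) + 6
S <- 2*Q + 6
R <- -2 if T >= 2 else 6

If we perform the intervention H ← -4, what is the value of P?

7

Under do(H=-4), the mechanism H <- T + Q + 6 is discarded; H is fixed at -4.
U = T^2 + H  [with T=1, H=-4]  = -3
P = max(T, U) + 6  [with T=1, U=-3]  = 7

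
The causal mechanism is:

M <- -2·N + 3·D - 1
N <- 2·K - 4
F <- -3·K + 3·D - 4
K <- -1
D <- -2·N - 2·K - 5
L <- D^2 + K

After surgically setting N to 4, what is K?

-1

Under do(N=4), the mechanism N <- 2·K - 4 is discarded; N is fixed at 4.
K is not downstream of the intervention, so its value is determined by the original equations.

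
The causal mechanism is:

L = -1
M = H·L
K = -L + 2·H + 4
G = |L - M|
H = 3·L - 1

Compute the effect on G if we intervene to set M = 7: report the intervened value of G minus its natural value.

Intervening sets M = 7 and removes its equation (M = H·L).
G = |L - M|  [with L=-1, M=7]  = 8
Without intervention: H = 3·L - 1  [with L=-1]  = -4; M = H·L  [with H=-4, L=-1]  = 4; G = |L - M|  [with L=-1, M=4]  = 5.
Change = 8 − 5 = 3.

3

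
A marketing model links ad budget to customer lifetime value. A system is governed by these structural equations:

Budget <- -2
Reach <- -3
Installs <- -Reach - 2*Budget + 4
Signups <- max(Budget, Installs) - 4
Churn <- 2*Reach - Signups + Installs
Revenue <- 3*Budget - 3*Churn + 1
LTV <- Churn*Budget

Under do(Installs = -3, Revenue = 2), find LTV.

Under do(Installs = -3, Revenue = 2), each intervened variable's structural equation is replaced by its fixed value.
Signups = max(Budget, Installs) - 4  [with Budget=-2, Installs=-3]  = -6
Churn = 2*Reach - Signups + Installs  [with Reach=-3, Signups=-6, Installs=-3]  = -3
LTV = Churn*Budget  [with Churn=-3, Budget=-2]  = 6

6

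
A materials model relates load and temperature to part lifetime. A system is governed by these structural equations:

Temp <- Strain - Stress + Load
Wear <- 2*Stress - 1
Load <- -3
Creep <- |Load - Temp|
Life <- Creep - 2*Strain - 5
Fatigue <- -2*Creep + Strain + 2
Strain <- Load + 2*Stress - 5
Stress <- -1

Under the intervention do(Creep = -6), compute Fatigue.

4

Under do(Creep=-6), the mechanism Creep <- |Load - Temp| is discarded; Creep is fixed at -6.
Strain = Load + 2*Stress - 5  [with Load=-3, Stress=-1]  = -10
Fatigue = -2*Creep + Strain + 2  [with Creep=-6, Strain=-10]  = 4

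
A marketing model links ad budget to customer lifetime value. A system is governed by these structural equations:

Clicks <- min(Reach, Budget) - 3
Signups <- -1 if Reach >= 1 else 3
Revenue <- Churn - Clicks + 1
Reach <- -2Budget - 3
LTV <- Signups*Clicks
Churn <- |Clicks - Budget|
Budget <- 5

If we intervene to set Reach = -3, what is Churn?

11

do(Reach=-3) replaces the equation Reach <- -2Budget - 3 with the constant Reach = -3.
Clicks = min(Reach, Budget) - 3  [with Reach=-3, Budget=5]  = -6
Churn = |Clicks - Budget|  [with Clicks=-6, Budget=5]  = 11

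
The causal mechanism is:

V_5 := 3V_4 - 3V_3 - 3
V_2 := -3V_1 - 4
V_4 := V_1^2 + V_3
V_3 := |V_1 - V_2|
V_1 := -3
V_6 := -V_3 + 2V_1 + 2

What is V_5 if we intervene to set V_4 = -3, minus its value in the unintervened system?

-60

Intervening sets V_4 = -3 and removes its equation (V_4 := V_1^2 + V_3).
V_2 = -3V_1 - 4  [with V_1=-3]  = 5
V_3 = |V_1 - V_2|  [with V_1=-3, V_2=5]  = 8
V_5 = 3V_4 - 3V_3 - 3  [with V_4=-3, V_3=8]  = -36
Without intervention: V_2 = -3V_1 - 4  [with V_1=-3]  = 5; V_3 = |V_1 - V_2|  [with V_1=-3, V_2=5]  = 8; V_4 = V_1^2 + V_3  [with V_1=-3, V_3=8]  = 17; V_5 = 3V_4 - 3V_3 - 3  [with V_4=17, V_3=8]  = 24.
Change = -36 − 24 = -60.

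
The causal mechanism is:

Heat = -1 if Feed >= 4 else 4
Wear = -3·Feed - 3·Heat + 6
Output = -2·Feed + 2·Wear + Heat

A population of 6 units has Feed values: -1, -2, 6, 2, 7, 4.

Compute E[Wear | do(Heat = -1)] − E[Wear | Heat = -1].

Under do(Heat=-1), Heat's equation is replaced by Heat=-1 for every unit. Per-unit Wear: 12, 15, -9, 3, -12, -3. Mean = 1.
Conditioning on Heat=-1 selects the 3 unit(s) with Feed ∈ {6, 7, 4}. Their Wear values: -9, -12, -3. Mean = -8.
Difference = 1 − (-8) = 9.

9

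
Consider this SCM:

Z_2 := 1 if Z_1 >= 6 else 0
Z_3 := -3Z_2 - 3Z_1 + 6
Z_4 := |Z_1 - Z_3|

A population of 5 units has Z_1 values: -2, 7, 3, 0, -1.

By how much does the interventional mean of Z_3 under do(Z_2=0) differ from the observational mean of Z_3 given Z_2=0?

-4.2

Every unit gets Z_2=0 under the intervention. Z_3 values become 12, -15, -3, 6, 9; E[Z_3|do(Z_2=0)] = 1.8.
Observing Z_2=0 restricts to units where Z_2's equation naturally yields 0: Z_1 ∈ {-2, 3, 0, -1}. In that subpopulation Z_3 = 12, -3, 6, 9, mean 6.
Difference = 1.8 − 6 = -4.2.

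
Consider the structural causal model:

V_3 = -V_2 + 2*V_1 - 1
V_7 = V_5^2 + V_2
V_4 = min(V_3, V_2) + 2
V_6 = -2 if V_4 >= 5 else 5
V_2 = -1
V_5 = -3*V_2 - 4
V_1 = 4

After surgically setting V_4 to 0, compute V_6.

Under do(V_4=0), the mechanism V_4 = min(V_3, V_2) + 2 is discarded; V_4 is fixed at 0.
V_6 = -2 if V_4 >= 5 else 5  [with V_4=0]  = 5

5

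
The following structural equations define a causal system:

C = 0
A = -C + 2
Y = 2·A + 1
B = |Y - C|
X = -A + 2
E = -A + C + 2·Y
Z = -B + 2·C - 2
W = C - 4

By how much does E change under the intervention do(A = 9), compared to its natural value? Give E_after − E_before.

Under do(A=9), the mechanism A = -C + 2 is discarded; A is fixed at 9.
Y = 2·A + 1  [with A=9]  = 19
E = -A + C + 2·Y  [with A=9, C=0, Y=19]  = 29
Without intervention: A = -C + 2  [with C=0]  = 2; Y = 2·A + 1  [with A=2]  = 5; E = -A + C + 2·Y  [with A=2, C=0, Y=5]  = 8.
Change = 29 − 8 = 21.

21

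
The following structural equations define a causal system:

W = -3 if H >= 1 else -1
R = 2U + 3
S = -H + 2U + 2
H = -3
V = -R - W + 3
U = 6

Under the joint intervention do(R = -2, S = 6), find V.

The joint intervention fixes R = -2, S = 6, removing each variable's own equation.
W = -3 if H >= 1 else -1  [with H=-3]  = -1
V = -R - W + 3  [with R=-2, W=-1]  = 6

6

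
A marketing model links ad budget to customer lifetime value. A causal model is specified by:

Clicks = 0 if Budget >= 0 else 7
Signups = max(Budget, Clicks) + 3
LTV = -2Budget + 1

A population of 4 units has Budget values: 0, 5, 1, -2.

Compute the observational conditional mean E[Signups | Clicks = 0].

Conditioning on Clicks=0 selects the 3 unit(s) with Budget ∈ {0, 5, 1}. Their Signups values: 3, 8, 4. Mean = 5.

5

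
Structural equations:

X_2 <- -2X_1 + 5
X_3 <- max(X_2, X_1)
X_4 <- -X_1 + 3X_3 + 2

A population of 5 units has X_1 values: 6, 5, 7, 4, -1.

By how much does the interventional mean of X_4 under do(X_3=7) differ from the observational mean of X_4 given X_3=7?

-1.2

Under do(X_3=7), X_3's equation is replaced by X_3=7 for every unit. Per-unit X_4: 17, 18, 16, 19, 24. Mean = 18.8.
Conditioning on X_3=7 selects the 2 unit(s) with X_1 ∈ {7, -1}. Their X_4 values: 16, 24. Mean = 20.
Difference = 18.8 − 20 = -1.2.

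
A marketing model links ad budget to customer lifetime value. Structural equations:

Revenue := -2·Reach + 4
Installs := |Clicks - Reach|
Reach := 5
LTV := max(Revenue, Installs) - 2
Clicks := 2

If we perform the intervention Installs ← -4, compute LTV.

do(Installs=-4) replaces the equation Installs := |Clicks - Reach| with the constant Installs = -4.
Revenue = -2·Reach + 4  [with Reach=5]  = -6
LTV = max(Revenue, Installs) - 2  [with Revenue=-6, Installs=-4]  = -6

-6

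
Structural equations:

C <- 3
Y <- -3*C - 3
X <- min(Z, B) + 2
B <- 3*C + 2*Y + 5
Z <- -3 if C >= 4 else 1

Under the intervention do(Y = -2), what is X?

3

do(Y=-2) replaces the equation Y <- -3*C - 3 with the constant Y = -2.
B = 3*C + 2*Y + 5  [with C=3, Y=-2]  = 10
Z = -3 if C >= 4 else 1  [with C=3]  = 1
X = min(Z, B) + 2  [with Z=1, B=10]  = 3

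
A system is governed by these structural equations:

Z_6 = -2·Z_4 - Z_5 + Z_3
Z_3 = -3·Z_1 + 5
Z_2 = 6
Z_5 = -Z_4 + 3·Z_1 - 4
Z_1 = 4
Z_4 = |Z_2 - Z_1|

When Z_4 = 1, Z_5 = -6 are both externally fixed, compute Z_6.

The joint intervention fixes Z_4 = 1, Z_5 = -6, removing each variable's own equation.
Z_3 = -3·Z_1 + 5  [with Z_1=4]  = -7
Z_6 = -2·Z_4 - Z_5 + Z_3  [with Z_4=1, Z_5=-6, Z_3=-7]  = -3

-3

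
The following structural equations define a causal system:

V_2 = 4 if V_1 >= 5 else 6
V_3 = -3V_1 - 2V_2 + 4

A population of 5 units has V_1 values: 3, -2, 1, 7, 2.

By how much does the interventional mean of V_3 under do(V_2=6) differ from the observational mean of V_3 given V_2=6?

The intervention sets V_2=6 in all 5 units regardless of V_1. Recomputing V_3 per unit gives -17, -2, -11, -29, -14; average -14.6.
E[V_3|V_2=6] averages over only the 4 units with V_2=6 (V_1 = 3, -2, 1, 2): V_3 = -17, -2, -11, -14, mean -11.
Difference = -14.6 − (-11) = -3.6.

-3.6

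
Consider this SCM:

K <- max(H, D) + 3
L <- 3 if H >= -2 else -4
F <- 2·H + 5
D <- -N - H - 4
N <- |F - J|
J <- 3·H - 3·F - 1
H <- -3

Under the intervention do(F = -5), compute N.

10

Under do(F=-5), the mechanism F <- 2·H + 5 is discarded; F is fixed at -5.
J = 3·H - 3·F - 1  [with H=-3, F=-5]  = 5
N = |F - J|  [with F=-5, J=5]  = 10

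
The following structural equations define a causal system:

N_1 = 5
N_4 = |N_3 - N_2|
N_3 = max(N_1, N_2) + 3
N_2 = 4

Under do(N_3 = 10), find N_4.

6

The intervention breaks the incoming arrows to N_3: N_3 = max(N_1, N_2) + 3 no longer applies, and N_3 = 10.
N_4 = |N_3 - N_2|  [with N_3=10, N_2=4]  = 6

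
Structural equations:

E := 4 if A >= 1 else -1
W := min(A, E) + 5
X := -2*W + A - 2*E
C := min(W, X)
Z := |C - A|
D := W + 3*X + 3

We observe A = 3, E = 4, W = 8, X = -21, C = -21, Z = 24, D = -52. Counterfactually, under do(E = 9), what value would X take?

Under do(E=9), the mechanism E := 4 if A >= 1 else -1 is discarded; E is fixed at 9.
W = min(A, E) + 5  [with A=3, E=9]  = 8
X = -2*W + A - 2*E  [with W=8, A=3, E=9]  = -31

-31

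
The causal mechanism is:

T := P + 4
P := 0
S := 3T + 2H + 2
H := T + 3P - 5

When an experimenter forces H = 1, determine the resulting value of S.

The intervention breaks the incoming arrows to H: H := T + 3P - 5 no longer applies, and H = 1.
T = P + 4  [with P=0]  = 4
S = 3T + 2H + 2  [with T=4, H=1]  = 16

16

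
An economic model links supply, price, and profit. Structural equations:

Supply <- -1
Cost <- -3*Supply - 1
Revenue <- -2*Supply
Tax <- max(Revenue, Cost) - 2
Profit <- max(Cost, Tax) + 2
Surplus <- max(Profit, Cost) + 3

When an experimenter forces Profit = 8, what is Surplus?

11

The intervention breaks the incoming arrows to Profit: Profit <- max(Cost, Tax) + 2 no longer applies, and Profit = 8.
Cost = -3*Supply - 1  [with Supply=-1]  = 2
Surplus = max(Profit, Cost) + 3  [with Profit=8, Cost=2]  = 11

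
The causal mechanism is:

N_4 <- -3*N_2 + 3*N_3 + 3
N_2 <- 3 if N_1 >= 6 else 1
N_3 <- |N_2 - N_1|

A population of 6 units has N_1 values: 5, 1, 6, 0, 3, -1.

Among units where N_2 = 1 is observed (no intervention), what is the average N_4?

5.4

Conditioning on N_2=1 selects the 5 unit(s) with N_1 ∈ {5, 1, 0, 3, -1}. Their N_4 values: 12, 0, 3, 6, 6. Mean = 5.4.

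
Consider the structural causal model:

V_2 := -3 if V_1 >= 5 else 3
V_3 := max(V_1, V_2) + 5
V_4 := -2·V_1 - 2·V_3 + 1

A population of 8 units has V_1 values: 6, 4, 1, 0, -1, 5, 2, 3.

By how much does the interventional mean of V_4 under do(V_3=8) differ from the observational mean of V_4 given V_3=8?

do(V_3=8) breaks V_3's dependence on V_1. With V_3=8 fixed, V_4 across the units is -27, -23, -17, -15, -13, -25, -19, -21, mean -20.
Conditioning on V_3=8 selects the 5 unit(s) with V_1 ∈ {1, 0, -1, 2, 3}. Their V_4 values: -17, -15, -13, -19, -21. Mean = -17.
Difference = -20 − (-17) = -3.

-3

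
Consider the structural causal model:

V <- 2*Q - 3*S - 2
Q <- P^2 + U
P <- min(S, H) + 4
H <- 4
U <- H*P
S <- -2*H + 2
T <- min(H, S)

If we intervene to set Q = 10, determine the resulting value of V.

36

Intervening sets Q = 10 and removes its equation (Q <- P^2 + U).
S = -2*H + 2  [with H=4]  = -6
V = 2*Q - 3*S - 2  [with Q=10, S=-6]  = 36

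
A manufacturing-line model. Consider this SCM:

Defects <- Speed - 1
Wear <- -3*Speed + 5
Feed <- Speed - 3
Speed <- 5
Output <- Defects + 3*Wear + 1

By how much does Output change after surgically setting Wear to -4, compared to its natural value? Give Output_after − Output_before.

do(Wear=-4) replaces the equation Wear <- -3*Speed + 5 with the constant Wear = -4.
Defects = Speed - 1  [with Speed=5]  = 4
Output = Defects + 3*Wear + 1  [with Defects=4, Wear=-4]  = -7
Without intervention: Wear = -3*Speed + 5  [with Speed=5]  = -10; Defects = Speed - 1  [with Speed=5]  = 4; Output = Defects + 3*Wear + 1  [with Defects=4, Wear=-10]  = -25.
Change = -7 − (-25) = 18.

18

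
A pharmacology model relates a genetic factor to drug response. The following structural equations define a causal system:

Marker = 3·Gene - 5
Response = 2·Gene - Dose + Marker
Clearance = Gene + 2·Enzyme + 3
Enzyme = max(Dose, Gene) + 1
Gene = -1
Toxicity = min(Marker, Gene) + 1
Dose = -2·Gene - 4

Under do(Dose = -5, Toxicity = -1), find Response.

Setting Dose = -5, Toxicity = -1 by intervention discards those variables' equations.
Marker = 3·Gene - 5  [with Gene=-1]  = -8
Response = 2·Gene - Dose + Marker  [with Gene=-1, Dose=-5, Marker=-8]  = -5

-5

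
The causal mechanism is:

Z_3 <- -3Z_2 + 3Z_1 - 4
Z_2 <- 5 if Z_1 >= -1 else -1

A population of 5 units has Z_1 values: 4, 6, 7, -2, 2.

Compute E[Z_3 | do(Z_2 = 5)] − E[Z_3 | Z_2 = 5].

-4.05

Every unit gets Z_2=5 under the intervention. Z_3 values become -7, -1, 2, -25, -13; E[Z_3|do(Z_2=5)] = -8.8.
Conditioning on Z_2=5 selects the 4 unit(s) with Z_1 ∈ {4, 6, 7, 2}. Their Z_3 values: -7, -1, 2, -13. Mean = -4.75.
Difference = -8.8 − (-4.75) = -4.05.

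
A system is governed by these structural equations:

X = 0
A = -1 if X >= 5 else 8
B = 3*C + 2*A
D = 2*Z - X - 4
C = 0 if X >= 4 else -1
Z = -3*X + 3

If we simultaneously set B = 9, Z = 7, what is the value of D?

10

The joint intervention fixes B = 9, Z = 7, removing each variable's own equation.
D = 2*Z - X - 4  [with Z=7, X=0]  = 10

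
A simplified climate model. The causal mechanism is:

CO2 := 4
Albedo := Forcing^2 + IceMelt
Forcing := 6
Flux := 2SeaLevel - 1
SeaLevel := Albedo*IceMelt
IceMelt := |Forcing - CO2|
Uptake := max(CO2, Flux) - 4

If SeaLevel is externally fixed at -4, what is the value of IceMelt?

2

do(SeaLevel=-4) replaces the equation SeaLevel := Albedo*IceMelt with the constant SeaLevel = -4.
IceMelt is not downstream of the intervention, so its value is determined by the original equations.
IceMelt = |Forcing - CO2|  [with Forcing=6, CO2=4]  = 2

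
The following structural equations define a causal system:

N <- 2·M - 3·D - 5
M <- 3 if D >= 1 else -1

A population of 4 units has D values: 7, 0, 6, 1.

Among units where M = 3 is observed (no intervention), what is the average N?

E[N|M=3] averages over only the 3 units with M=3 (D = 7, 6, 1): N = -20, -17, -2, mean -13.

-13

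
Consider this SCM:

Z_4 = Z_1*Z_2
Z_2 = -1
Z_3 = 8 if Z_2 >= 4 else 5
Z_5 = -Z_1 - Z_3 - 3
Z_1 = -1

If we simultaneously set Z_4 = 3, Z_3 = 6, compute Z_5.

-8

The joint intervention fixes Z_4 = 3, Z_3 = 6, removing each variable's own equation.
Z_5 = -Z_1 - Z_3 - 3  [with Z_1=-1, Z_3=6]  = -8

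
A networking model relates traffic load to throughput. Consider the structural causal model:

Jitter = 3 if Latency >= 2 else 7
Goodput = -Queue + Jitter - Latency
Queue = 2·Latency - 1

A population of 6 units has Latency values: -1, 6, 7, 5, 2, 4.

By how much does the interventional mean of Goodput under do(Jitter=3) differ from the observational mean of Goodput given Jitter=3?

2.9

Every unit gets Jitter=3 under the intervention. Goodput values become 7, -14, -17, -11, -2, -8; E[Goodput|do(Jitter=3)] = -7.5.
Conditioning on Jitter=3 selects the 5 unit(s) with Latency ∈ {6, 7, 5, 2, 4}. Their Goodput values: -14, -17, -11, -2, -8. Mean = -10.4.
Difference = -7.5 − (-10.4) = 2.9.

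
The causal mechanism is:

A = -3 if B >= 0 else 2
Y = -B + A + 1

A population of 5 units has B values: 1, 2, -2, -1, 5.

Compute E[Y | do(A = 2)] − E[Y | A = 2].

-2.5

Every unit gets A=2 under the intervention. Y values become 2, 1, 5, 4, -2; E[Y|do(A=2)] = 2.
E[Y|A=2] averages over only the 2 units with A=2 (B = -2, -1): Y = 5, 4, mean 4.5.
Difference = 2 − 4.5 = -2.5.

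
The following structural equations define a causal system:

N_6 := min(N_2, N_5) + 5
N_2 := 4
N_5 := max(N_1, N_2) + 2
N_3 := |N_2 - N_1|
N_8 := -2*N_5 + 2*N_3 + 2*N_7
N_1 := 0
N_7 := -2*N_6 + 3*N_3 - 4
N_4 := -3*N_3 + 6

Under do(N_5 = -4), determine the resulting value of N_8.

28

do(N_5=-4) replaces the equation N_5 := max(N_1, N_2) + 2 with the constant N_5 = -4.
N_3 = |N_2 - N_1|  [with N_2=4, N_1=0]  = 4
N_6 = min(N_2, N_5) + 5  [with N_2=4, N_5=-4]  = 1
N_7 = -2*N_6 + 3*N_3 - 4  [with N_6=1, N_3=4]  = 6
N_8 = -2*N_5 + 2*N_3 + 2*N_7  [with N_5=-4, N_3=4, N_7=6]  = 28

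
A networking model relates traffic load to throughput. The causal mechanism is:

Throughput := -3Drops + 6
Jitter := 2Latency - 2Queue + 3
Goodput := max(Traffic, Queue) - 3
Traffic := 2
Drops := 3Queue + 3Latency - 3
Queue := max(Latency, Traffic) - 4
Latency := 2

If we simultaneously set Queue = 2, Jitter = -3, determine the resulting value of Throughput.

Setting Queue = 2, Jitter = -3 by intervention discards those variables' equations.
Drops = 3Queue + 3Latency - 3  [with Queue=2, Latency=2]  = 9
Throughput = -3Drops + 6  [with Drops=9]  = -21

-21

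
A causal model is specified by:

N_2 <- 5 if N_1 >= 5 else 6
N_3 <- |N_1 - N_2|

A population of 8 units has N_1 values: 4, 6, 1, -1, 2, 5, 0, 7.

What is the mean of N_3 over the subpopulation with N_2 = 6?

4.8

Conditioning on N_2=6 selects the 5 unit(s) with N_1 ∈ {4, 1, -1, 2, 0}. Their N_3 values: 2, 5, 7, 4, 6. Mean = 4.8.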